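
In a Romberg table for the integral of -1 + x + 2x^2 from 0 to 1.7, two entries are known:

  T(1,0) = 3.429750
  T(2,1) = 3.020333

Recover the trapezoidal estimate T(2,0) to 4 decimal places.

From T(2,1) = (4·T(2,0) − T(1,0))/3, solve for T(2,0):
4·T(2,0) = 3·3.020333 + 3.429750 = 12.490749
T(2,0) = 3.122687

3.1227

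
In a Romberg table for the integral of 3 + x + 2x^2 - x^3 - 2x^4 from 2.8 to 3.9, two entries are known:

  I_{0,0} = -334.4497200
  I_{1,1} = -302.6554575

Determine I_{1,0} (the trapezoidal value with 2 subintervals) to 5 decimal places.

From I_{1,1} = (4·I_{1,0} − I_{0,0})/3, solve for I_{1,0}:
4·I_{1,0} = 3·(-302.6554575) + (-334.4497200) = -1242.4160925
I_{1,0} = -310.6040231

-310.60402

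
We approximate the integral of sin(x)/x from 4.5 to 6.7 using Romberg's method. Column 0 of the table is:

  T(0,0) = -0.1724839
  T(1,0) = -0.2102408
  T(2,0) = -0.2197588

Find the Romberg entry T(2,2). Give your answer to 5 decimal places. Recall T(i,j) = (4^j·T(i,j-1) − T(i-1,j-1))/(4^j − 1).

T(1,1) = -0.2102408 + (-0.2102408 − (-0.1724839))/3 = -0.2228264
T(2,1) = (4·(-0.2197588) − (-0.2102408)) / 3 = -0.2229315
T(2,2) = (16·(-0.2229315) − (-0.2228264)) / 15 = -0.2229385

-0.22294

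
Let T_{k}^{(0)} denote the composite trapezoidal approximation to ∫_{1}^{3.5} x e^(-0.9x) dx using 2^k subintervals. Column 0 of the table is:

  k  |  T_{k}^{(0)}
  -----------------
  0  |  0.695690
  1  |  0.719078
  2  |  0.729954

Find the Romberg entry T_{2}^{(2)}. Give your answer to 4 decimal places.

0.7340

Richardson extrapolation on the trapezoidal column (denominator 4−1=3):
T_{1}^{(1)} = (4·0.719078 − 0.695690) / 3 = 0.726874
T_{2}^{(1)} = 0.729954 + (0.729954 − 0.719078)/3 = 0.733579
T_{2}^{(2)} = 0.733579 + (0.733579 − 0.726874)/15 = 0.734026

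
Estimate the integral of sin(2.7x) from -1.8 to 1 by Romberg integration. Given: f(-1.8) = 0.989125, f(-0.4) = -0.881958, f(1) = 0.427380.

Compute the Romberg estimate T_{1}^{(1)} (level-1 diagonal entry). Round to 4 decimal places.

T_{0}^{(0)} (trapezoid, 1 panel, h=2.8000): 1.983107
T_{1}^{(0)} (trapezoid, 2 panels, h=1.4000): -0.243188
T_{1}^{(1)} = -0.243188 + (-0.243188 − 1.983107)/3 = -0.985286

-0.9853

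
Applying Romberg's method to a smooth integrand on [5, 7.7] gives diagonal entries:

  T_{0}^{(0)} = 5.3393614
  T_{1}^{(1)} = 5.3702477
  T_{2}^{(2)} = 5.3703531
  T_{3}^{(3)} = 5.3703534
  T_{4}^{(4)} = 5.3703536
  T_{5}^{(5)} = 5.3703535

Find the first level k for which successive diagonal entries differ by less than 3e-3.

k = 2

|T_{1}^{(1)} − T_{0}^{(0)}| = 0.0308863 ≥ 3e-3
|T_{2}^{(2)} − T_{1}^{(1)}| = 0.0001054 < 3e-3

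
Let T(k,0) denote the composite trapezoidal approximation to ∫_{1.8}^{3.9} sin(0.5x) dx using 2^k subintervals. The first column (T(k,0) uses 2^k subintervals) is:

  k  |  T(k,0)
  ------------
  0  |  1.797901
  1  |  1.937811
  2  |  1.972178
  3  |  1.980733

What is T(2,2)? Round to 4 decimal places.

1.9836

Richardson extrapolation on the trapezoidal column (denominator 4−1=3):
T(1,1) = 1.937811 + (1.937811 − 1.797901)/3 = 1.984448
T(2,1) = (4·1.972178 − 1.937811) / 3 = 1.983634
T(2,2) = (16·1.983634 − 1.984448) / 15 = 1.983580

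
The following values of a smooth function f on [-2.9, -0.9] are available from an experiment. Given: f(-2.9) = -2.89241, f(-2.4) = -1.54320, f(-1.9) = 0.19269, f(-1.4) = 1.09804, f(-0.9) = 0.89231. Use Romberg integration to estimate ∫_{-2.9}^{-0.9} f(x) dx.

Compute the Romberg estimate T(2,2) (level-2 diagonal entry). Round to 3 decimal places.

T(0,0) (trapezoid, 1 panel, h=2.0000): -2.00010
T(1,0) (trapezoid, 2 panels, h=1.0000): -0.80736
T(2,0) (trapezoid, 4 panels, h=0.5000): -0.62626
T(1,1) = -0.80736 + (-0.80736 − (-2.00010))/3 = -0.40978
T(2,1) = -0.62626 + (-0.62626 − (-0.80736))/3 = -0.56589
T(2,2) = -0.56589 + (-0.56589 − (-0.40978))/15 = -0.57630

-0.576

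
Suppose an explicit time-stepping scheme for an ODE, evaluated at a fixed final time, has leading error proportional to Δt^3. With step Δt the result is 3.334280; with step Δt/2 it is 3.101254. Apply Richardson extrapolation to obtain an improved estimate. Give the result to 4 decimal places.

The leading error scales as Δt^3; refining by a factor of 2 reduces it by 2^3 = 8.
Extrapolated value = (8·A(Δt/2) − A(Δt)) / (8 − 1)
= (8·3.101254 − 3.334280) / 7
= 21.475752 / 7 = 3.067965

3.0680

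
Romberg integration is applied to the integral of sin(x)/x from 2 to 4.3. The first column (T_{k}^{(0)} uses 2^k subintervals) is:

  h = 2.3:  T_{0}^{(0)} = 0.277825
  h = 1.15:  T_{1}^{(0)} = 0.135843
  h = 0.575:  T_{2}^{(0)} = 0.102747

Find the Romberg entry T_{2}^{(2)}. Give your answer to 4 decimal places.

0.0919

Richardson extrapolation on the trapezoidal column (denominator 4−1=3):
T_{1}^{(1)} = (4·0.135843 − 0.277825) / 3 = 0.088516
T_{2}^{(1)} = (4·0.102747 − 0.135843) / 3 = 0.091715
T_{2}^{(2)} = 0.091715 + (0.091715 − 0.088516)/15 = 0.091928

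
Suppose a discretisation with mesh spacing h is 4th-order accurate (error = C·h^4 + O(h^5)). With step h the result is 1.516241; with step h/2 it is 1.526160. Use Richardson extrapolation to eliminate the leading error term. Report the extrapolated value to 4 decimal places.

The leading error scales as h^4; refining by a factor of 2 reduces it by 2^4 = 16.
Extrapolated value = (16·A(h/2) − A(h)) / (16 − 1)
= (16·1.526160 − 1.516241) / 15
= 22.902319 / 15 = 1.526821

1.5268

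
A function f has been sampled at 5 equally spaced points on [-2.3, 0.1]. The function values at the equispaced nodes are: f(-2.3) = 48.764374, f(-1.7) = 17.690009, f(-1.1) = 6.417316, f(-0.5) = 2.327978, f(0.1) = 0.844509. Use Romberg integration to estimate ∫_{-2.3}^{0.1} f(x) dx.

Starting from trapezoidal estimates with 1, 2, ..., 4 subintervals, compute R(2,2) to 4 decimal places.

R(0,0) (trapezoid, 1 panel, h=2.4000): 59.530660
R(1,0) (trapezoid, 2 panels, h=1.2000): 37.466109
R(2,0) (trapezoid, 4 panels, h=0.6000): 30.743847
R(1,1) = 37.466109 + (37.466109 − 59.530660)/3 = 30.111259
R(2,1) = 30.743847 + (30.743847 − 37.466109)/3 = 28.503093
R(2,2) = 28.503093 + (28.503093 − 30.111259)/15 = 28.395882

28.3959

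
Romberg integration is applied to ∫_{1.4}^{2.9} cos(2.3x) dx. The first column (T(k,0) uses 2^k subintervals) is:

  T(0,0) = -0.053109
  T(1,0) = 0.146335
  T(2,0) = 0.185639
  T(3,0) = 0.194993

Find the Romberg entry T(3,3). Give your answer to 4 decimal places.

Richardson extrapolation on the trapezoidal column (denominator 4−1=3):
T(1,1) = (4·0.146335 − (-0.053109)) / 3 = 0.212816
T(2,1) = 0.185639 + (0.185639 − 0.146335)/3 = 0.198740
T(3,1) = 0.194993 + (0.194993 − 0.185639)/3 = 0.198111
T(2,2) = (16·0.198740 − 0.212816) / 15 = 0.197802
T(3,2) = 0.198111 + (0.198111 − 0.198740)/15 = 0.198069
T(3,3) = 0.198069 + (0.198069 − 0.197802)/63 = 0.198073
(Column j=1 coincides with Simpson's rule on the same nodes.)

0.1981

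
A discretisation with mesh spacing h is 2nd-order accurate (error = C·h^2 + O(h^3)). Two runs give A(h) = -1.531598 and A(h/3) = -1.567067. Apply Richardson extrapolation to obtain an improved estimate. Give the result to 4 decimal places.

-1.5715

The leading error scales as h^2; refining by a factor of 3 reduces it by 3^2 = 9.
Extrapolated value = (9·A(h/3) − A(h)) / (9 − 1)
= (9·(-1.567067) − (-1.531598)) / 8
= -12.572005 / 8 = -1.571501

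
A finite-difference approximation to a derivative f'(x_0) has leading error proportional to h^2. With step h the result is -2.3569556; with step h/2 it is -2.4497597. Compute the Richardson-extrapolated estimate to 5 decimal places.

-2.48069

The leading error scales as h^2; refining by a factor of 2 reduces it by 2^2 = 4.
Extrapolated value = (4·A(h/2) − A(h)) / (4 − 1)
= (4·(-2.4497597) − (-2.3569556)) / 3
= -7.4420832 / 3 = -2.4806944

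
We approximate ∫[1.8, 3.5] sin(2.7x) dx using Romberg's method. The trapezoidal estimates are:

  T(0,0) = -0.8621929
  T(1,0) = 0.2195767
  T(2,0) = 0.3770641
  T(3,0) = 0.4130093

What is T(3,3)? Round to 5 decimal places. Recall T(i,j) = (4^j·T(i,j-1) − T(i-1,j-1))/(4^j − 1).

0.42477

Richardson extrapolation on the trapezoidal column (denominator 4−1=3):
T(1,1) = (4·0.2195767 − (-0.8621929)) / 3 = 0.5801666
T(2,1) = (4·0.3770641 − 0.2195767) / 3 = 0.4295599
T(3,1) = (4·0.4130093 − 0.3770641) / 3 = 0.4249910
T(2,2) = (16·0.4295599 − 0.5801666) / 15 = 0.4195195
T(3,2) = 0.4249910 + (0.4249910 − 0.4295599)/15 = 0.4246864
T(3,3) = (64·0.4246864 − 0.4195195) / 63 = 0.4247684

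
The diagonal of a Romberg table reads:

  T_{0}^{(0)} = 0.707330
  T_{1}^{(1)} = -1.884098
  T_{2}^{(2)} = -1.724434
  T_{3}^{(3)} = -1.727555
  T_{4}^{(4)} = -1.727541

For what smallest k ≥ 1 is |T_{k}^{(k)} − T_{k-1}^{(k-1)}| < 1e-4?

k = 4

|T_{1}^{(1)} − T_{0}^{(0)}| = 2.591428 ≥ 1e-4
|T_{2}^{(2)} − T_{1}^{(1)}| = 0.159664 ≥ 1e-4
|T_{3}^{(3)} − T_{2}^{(2)}| = 0.003121 ≥ 1e-4
|T_{4}^{(4)} − T_{3}^{(3)}| = 0.000014 < 1e-4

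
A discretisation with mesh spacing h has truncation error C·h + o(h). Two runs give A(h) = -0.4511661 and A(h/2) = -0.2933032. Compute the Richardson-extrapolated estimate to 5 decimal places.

Extrapolated value = (2·A(h/2) − A(h)) / (2 − 1)
= (2·(-0.2933032) − (-0.4511661)) / 1
= -0.1354403 / 1 = -0.1354403

-0.13544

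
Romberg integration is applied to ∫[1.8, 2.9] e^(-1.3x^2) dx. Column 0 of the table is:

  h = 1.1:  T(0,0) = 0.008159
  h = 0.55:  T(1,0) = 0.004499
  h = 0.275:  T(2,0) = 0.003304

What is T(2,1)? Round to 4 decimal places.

0.0029

Richardson extrapolation on the trapezoidal column (denominator 4−1=3):
T(2,1) = 0.003304 + (0.003304 − 0.004499)/3 = 0.002906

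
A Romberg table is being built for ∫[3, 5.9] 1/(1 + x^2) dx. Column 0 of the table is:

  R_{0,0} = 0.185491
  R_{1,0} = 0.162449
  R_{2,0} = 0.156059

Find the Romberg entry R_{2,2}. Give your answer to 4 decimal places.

Richardson extrapolation on the trapezoidal column (denominator 4−1=3):
R_{1,1} = 0.162449 + (0.162449 − 0.185491)/3 = 0.154768
R_{2,1} = 0.156059 + (0.156059 − 0.162449)/3 = 0.153929
R_{2,2} = 0.153929 + (0.153929 − 0.154768)/15 = 0.153873

0.1539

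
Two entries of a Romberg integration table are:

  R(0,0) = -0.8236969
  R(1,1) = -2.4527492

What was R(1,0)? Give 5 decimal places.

-2.04549

From R(1,1) = (4·R(1,0) − R(0,0))/3, solve for R(1,0):
4·R(1,0) = 3·(-2.4527492) + (-0.8236969) = -8.1819445
R(1,0) = -2.0454861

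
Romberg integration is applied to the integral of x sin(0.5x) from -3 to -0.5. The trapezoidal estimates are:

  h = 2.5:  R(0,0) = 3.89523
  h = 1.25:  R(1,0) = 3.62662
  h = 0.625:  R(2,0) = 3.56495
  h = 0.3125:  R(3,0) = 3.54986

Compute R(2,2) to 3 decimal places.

R(1,1) = 3.62662 + (3.62662 − 3.89523)/3 = 3.53708
R(2,1) = (4·3.56495 − 3.62662) / 3 = 3.54439
R(2,2) = (16·3.54439 − 3.53708) / 15 = 3.54488

3.545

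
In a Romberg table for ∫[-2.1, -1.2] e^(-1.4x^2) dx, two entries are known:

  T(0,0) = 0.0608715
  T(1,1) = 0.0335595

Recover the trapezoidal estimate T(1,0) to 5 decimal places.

0.04039

From T(1,1) = (4·T(1,0) − T(0,0))/3, solve for T(1,0):
4·T(1,0) = 3·0.0335595 + 0.0608715 = 0.1615500
T(1,0) = 0.0403875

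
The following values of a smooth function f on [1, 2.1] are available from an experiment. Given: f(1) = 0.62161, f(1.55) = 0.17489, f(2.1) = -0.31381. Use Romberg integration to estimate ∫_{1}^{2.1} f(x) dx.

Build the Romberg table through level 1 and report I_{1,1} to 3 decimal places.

I_{0,0} (trapezoid, 1 panel, h=1.1000): 0.16929
I_{1,0} (trapezoid, 2 panels, h=0.5500): 0.18083
I_{1,1} = 0.18083 + (0.18083 − 0.16929)/3 = 0.18468

0.185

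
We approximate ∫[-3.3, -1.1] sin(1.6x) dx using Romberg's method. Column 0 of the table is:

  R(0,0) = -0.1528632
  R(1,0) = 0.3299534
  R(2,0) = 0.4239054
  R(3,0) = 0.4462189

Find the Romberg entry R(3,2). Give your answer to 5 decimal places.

R(2,1) = (4·0.4239054 − 0.3299534) / 3 = 0.4552227
R(3,1) = (4·0.4462189 − 0.4239054) / 3 = 0.4536567
R(3,2) = (16·0.4536567 − 0.4552227) / 15 = 0.4535523

0.45355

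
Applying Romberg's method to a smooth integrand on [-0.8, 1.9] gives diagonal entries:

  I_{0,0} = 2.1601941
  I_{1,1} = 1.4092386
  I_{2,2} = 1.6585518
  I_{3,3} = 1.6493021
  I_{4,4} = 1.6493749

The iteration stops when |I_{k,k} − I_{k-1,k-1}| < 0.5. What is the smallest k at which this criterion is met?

k = 2

|I_{1,1} − I_{0,0}| = 0.7509555 ≥ 0.5
|I_{2,2} − I_{1,1}| = 0.2493132 < 0.5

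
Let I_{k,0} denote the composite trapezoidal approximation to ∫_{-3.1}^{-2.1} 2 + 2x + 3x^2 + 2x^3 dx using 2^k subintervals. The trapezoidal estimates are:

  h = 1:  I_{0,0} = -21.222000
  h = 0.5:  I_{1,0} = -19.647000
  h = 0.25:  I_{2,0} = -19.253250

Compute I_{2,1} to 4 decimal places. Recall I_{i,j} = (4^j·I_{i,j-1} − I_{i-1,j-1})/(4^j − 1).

-19.1220

I_{2,1} = (4·(-19.253250) − (-19.647000)) / 3 = -19.122000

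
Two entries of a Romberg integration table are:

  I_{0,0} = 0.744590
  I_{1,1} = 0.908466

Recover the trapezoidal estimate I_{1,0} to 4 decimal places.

From I_{1,1} = (4·I_{1,0} − I_{0,0})/3, solve for I_{1,0}:
4·I_{1,0} = 3·0.908466 + 0.744590 = 3.469988
I_{1,0} = 0.867497

0.8675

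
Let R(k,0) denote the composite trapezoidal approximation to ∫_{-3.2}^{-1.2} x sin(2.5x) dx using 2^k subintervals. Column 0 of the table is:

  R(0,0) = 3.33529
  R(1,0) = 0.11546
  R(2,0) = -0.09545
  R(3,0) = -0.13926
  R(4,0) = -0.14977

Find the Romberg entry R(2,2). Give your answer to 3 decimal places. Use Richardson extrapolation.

-0.113

Richardson extrapolation on the trapezoidal column (denominator 4−1=3):
R(1,1) = 0.11546 + (0.11546 − 3.33529)/3 = -0.95782
R(2,1) = (4·(-0.09545) − 0.11546) / 3 = -0.16575
R(2,2) = (16·(-0.16575) − (-0.95782)) / 15 = -0.11295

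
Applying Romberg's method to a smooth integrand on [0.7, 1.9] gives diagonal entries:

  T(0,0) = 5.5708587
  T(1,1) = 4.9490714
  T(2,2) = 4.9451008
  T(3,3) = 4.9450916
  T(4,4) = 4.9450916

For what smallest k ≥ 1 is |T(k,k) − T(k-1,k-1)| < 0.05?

|T(1,1) − T(0,0)| = 0.6217873 ≥ 0.05
|T(2,2) − T(1,1)| = 0.0039706 < 0.05

k = 2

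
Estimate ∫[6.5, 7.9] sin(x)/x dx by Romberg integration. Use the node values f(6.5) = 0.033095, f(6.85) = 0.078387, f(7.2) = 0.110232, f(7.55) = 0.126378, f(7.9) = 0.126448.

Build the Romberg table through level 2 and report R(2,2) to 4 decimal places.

0.1399

R(0,0) (trapezoid, 1 panel, h=1.4000): 0.111680
R(1,0) (trapezoid, 2 panels, h=0.7000): 0.133002
R(2,0) (trapezoid, 4 panels, h=0.3500): 0.138169
R(1,1) = 0.133002 + (0.133002 − 0.111680)/3 = 0.140109
R(2,1) = 0.138169 + (0.138169 − 0.133002)/3 = 0.139891
R(2,2) = 0.139891 + (0.139891 − 0.140109)/15 = 0.139876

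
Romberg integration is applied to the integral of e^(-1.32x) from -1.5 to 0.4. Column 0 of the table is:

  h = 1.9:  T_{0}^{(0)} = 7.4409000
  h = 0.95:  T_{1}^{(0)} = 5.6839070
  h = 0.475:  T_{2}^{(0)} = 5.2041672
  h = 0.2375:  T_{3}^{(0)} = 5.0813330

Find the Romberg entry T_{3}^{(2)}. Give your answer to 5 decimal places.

Richardson extrapolation on the trapezoidal column (denominator 4−1=3):
T_{2}^{(1)} = 5.2041672 + (5.2041672 − 5.6839070)/3 = 5.0442539
T_{3}^{(1)} = 5.0813330 + (5.0813330 − 5.2041672)/3 = 5.0403883
T_{3}^{(2)} = 5.0403883 + (5.0403883 − 5.0442539)/15 = 5.0401306

5.04013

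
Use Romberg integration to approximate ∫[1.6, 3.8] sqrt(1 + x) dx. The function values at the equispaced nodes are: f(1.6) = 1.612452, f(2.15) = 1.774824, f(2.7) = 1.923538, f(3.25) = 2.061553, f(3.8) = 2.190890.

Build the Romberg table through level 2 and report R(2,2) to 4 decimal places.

R(0,0) (trapezoid, 1 panel, h=2.2000): 4.183676
R(1,0) (trapezoid, 2 panels, h=1.1000): 4.207730
R(2,0) (trapezoid, 4 panels, h=0.5500): 4.213872
R(1,1) = 4.207730 + (4.207730 − 4.183676)/3 = 4.215748
R(2,1) = 4.213872 + (4.213872 − 4.207730)/3 = 4.215919
R(2,2) = 4.215919 + (4.215919 − 4.215748)/15 = 4.215930

4.2159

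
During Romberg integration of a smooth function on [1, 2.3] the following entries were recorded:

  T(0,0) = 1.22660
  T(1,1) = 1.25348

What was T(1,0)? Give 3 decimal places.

1.247

From T(1,1) = (4·T(1,0) − T(0,0))/3, solve for T(1,0):
4·T(1,0) = 3·1.25348 + 1.22660 = 4.98704
T(1,0) = 1.24676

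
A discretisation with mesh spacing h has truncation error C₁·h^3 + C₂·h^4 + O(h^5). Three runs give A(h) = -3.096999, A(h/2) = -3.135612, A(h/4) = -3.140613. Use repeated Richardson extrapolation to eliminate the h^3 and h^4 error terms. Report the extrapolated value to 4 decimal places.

-3.1413

First eliminate the h^3 term (factor 2^3 = 8):
  B₁ = (8·(-3.135612) − (-3.096999))/7 = -3.141128
  B₂ = (8·(-3.140613) − (-3.135612))/7 = -3.141327
Then eliminate the h^4 term (factor 2^4 = 16):
  (16·(-3.141327) − (-3.141128))/15 = -3.141340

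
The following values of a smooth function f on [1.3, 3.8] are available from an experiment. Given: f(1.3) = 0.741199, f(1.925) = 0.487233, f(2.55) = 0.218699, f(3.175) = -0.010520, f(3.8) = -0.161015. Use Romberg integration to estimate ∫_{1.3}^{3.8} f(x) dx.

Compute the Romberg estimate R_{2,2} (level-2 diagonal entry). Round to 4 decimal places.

0.6095

R_{0,0} (trapezoid, 1 panel, h=2.5000): 0.725230
R_{1,0} (trapezoid, 2 panels, h=1.2500): 0.635989
R_{2,0} (trapezoid, 4 panels, h=0.6250): 0.615940
R_{1,1} = 0.635989 + (0.635989 − 0.725230)/3 = 0.606242
R_{2,1} = 0.615940 + (0.615940 − 0.635989)/3 = 0.609257
R_{2,2} = 0.609257 + (0.609257 − 0.606242)/15 = 0.609458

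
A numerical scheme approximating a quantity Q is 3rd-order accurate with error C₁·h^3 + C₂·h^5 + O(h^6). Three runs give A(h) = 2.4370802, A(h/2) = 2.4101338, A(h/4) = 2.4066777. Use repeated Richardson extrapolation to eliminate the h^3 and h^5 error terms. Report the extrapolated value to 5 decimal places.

2.40618

First eliminate the h^3 term (factor 2^3 = 8):
  B₁ = (8·2.4101338 − 2.4370802)/7 = 2.4062843
  B₂ = (8·2.4066777 − 2.4101338)/7 = 2.4061840
Then eliminate the h^5 term (factor 2^5 = 32):
  (32·2.4061840 − 2.4062843)/31 = 2.4061808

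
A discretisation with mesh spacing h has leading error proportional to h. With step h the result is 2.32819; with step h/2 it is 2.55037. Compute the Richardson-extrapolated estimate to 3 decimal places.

2.773

Extrapolated value = (2·A(h/2) − A(h)) / (2 − 1)
= (2·2.55037 − 2.32819) / 1
= 2.77255 / 1 = 2.77255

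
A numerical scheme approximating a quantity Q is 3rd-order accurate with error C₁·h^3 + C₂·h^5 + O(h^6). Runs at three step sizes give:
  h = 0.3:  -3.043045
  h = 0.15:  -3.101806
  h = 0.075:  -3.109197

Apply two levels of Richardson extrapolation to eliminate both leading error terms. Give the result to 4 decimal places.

-3.1103

First eliminate the h^3 term (factor 2^3 = 8):
  B₁ = (8·(-3.101806) − (-3.043045))/7 = -3.110200
  B₂ = (8·(-3.109197) − (-3.101806))/7 = -3.110253
Then eliminate the h^5 term (factor 2^5 = 32):
  (32·(-3.110253) − (-3.110200))/31 = -3.110255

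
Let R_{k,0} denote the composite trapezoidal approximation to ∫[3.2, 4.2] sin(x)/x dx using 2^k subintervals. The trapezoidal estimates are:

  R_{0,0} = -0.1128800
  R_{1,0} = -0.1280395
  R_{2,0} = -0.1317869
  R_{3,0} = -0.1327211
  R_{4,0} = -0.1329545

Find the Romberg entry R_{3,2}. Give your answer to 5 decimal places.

-0.13303

Richardson extrapolation on the trapezoidal column (denominator 4−1=3):
R_{2,1} = -0.1317869 + (-0.1317869 − (-0.1280395))/3 = -0.1330360
R_{3,1} = (4·(-0.1327211) − (-0.1317869)) / 3 = -0.1330325
R_{3,2} = -0.1330325 + (-0.1330325 − (-0.1330360))/15 = -0.1330323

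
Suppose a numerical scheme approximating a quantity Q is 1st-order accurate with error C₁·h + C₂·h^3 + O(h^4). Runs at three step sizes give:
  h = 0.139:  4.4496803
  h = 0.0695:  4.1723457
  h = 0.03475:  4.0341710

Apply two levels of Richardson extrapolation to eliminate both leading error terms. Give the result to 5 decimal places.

First eliminate the h term (factor 2^1 = 2):
  B₁ = (2·4.1723457 − 4.4496803)/1 = 3.8950111
  B₂ = (2·4.0341710 − 4.1723457)/1 = 3.8959963
Then eliminate the h^3 term (factor 2^3 = 8):
  (8·3.8959963 − 3.8950111)/7 = 3.8961370

3.89614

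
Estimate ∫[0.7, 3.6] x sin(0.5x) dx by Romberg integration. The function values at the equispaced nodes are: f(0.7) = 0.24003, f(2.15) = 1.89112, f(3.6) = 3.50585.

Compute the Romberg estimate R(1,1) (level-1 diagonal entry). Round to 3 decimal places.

5.467

R(0,0) (trapezoid, 1 panel, h=2.9000): 5.43153
R(1,0) (trapezoid, 2 panels, h=1.4500): 5.45789
R(1,1) = 5.45789 + (5.45789 − 5.43153)/3 = 5.46668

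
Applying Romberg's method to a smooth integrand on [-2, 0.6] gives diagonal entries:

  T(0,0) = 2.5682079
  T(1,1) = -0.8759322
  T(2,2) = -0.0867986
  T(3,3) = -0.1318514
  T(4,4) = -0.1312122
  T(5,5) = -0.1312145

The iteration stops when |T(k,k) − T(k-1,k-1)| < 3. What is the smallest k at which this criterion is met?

k = 2

|T(1,1) − T(0,0)| = 3.4441401 ≥ 3
|T(2,2) − T(1,1)| = 0.7891336 < 3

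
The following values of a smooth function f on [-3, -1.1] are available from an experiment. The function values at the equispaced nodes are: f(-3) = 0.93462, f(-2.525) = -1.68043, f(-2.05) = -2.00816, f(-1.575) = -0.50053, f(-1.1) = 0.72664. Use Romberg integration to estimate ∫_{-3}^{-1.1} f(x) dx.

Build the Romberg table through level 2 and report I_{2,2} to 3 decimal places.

-1.737

I_{0,0} (trapezoid, 1 panel, h=1.9000): 1.57820
I_{1,0} (trapezoid, 2 panels, h=0.9500): -1.11865
I_{2,0} (trapezoid, 4 panels, h=0.4750): -1.59528
I_{1,1} = -1.11865 + (-1.11865 − 1.57820)/3 = -2.01760
I_{2,1} = -1.59528 + (-1.59528 − (-1.11865))/3 = -1.75416
I_{2,2} = -1.75416 + (-1.75416 − (-2.01760))/15 = -1.73660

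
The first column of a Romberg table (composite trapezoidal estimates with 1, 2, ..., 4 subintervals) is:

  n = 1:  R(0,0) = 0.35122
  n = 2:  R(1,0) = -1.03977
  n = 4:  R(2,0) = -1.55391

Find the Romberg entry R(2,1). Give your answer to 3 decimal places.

Richardson extrapolation on the trapezoidal column (denominator 4−1=3):
R(2,1) = (4·(-1.55391) − (-1.03977)) / 3 = -1.72529

-1.725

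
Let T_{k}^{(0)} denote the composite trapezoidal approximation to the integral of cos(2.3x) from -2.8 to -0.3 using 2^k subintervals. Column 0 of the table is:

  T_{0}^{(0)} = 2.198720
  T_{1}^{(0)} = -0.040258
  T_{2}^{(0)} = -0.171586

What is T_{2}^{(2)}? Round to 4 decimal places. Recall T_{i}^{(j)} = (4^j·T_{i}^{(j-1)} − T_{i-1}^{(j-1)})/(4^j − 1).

Richardson extrapolation on the trapezoidal column (denominator 4−1=3):
T_{1}^{(1)} = (4·(-0.040258) − 2.198720) / 3 = -0.786584
T_{2}^{(1)} = -0.171586 + (-0.171586 − (-0.040258))/3 = -0.215362
T_{2}^{(2)} = -0.215362 + (-0.215362 − (-0.786584))/15 = -0.177281

-0.1773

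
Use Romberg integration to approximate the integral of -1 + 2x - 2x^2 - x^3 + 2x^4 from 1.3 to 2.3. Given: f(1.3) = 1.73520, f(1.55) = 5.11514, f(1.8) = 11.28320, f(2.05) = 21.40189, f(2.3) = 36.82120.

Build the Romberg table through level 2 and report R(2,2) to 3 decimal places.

R(0,0) (trapezoid, 1 panel, h=1.0000): 19.27820
R(1,0) (trapezoid, 2 panels, h=0.5000): 15.28070
R(2,0) (trapezoid, 4 panels, h=0.2500): 14.26961
R(1,1) = 15.28070 + (15.28070 − 19.27820)/3 = 13.94820
R(2,1) = 14.26961 + (14.26961 − 15.28070)/3 = 13.93258
R(2,2) = 13.93258 + (13.93258 − 13.94820)/15 = 13.93154

13.932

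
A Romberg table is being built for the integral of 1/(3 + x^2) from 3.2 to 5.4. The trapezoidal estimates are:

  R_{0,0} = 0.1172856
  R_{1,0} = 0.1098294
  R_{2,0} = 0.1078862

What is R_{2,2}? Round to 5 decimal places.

R_{1,1} = (4·0.1098294 − 0.1172856) / 3 = 0.1073440
R_{2,1} = 0.1078862 + (0.1078862 − 0.1098294)/3 = 0.1072385
R_{2,2} = 0.1072385 + (0.1072385 − 0.1073440)/15 = 0.1072315

0.10723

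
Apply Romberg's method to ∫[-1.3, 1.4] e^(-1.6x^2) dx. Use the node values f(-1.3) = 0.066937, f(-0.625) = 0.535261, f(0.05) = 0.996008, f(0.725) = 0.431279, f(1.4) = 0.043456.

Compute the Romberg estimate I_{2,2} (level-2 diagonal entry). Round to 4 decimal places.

1.3096

I_{0,0} (trapezoid, 1 panel, h=2.7000): 0.149031
I_{1,0} (trapezoid, 2 panels, h=1.3500): 1.419126
I_{2,0} (trapezoid, 4 panels, h=0.6750): 1.361978
I_{1,1} = 1.419126 + (1.419126 − 0.149031)/3 = 1.842491
I_{2,1} = 1.361978 + (1.361978 − 1.419126)/3 = 1.342929
I_{2,2} = 1.342929 + (1.342929 − 1.842491)/15 = 1.309625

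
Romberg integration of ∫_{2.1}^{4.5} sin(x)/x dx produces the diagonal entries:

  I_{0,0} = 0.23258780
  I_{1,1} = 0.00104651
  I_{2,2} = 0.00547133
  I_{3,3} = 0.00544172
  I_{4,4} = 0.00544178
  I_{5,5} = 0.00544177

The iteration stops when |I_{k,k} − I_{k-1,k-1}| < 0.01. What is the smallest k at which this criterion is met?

|I_{1,1} − I_{0,0}| = 0.23154129 ≥ 0.01
|I_{2,2} − I_{1,1}| = 0.00442482 < 0.01

k = 2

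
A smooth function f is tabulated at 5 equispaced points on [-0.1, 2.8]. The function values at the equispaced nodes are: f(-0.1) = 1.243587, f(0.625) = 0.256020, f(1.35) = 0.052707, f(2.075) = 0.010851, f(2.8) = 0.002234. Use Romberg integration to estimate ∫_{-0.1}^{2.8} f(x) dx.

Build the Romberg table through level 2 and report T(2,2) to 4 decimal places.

0.5766

T(0,0) (trapezoid, 1 panel, h=2.9000): 1.806440
T(1,0) (trapezoid, 2 panels, h=1.4500): 0.979645
T(2,0) (trapezoid, 4 panels, h=0.7250): 0.683304
T(1,1) = 0.979645 + (0.979645 − 1.806440)/3 = 0.704047
T(2,1) = 0.683304 + (0.683304 − 0.979645)/3 = 0.584524
T(2,2) = 0.584524 + (0.584524 − 0.704047)/15 = 0.576556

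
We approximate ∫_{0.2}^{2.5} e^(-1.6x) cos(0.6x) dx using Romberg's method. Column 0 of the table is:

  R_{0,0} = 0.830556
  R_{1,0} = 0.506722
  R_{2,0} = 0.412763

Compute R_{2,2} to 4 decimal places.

R_{1,1} = 0.506722 + (0.506722 − 0.830556)/3 = 0.398777
R_{2,1} = (4·0.412763 − 0.506722) / 3 = 0.381443
R_{2,2} = (16·0.381443 − 0.398777) / 15 = 0.380287

0.3803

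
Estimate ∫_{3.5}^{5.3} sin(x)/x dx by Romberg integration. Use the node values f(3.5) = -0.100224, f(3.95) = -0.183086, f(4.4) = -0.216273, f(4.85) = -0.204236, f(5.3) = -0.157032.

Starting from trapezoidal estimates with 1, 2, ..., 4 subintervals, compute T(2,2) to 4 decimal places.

-0.3358

T(0,0) (trapezoid, 1 panel, h=1.8000): -0.231530
T(1,0) (trapezoid, 2 panels, h=0.9000): -0.310411
T(2,0) (trapezoid, 4 panels, h=0.4500): -0.329500
T(1,1) = -0.310411 + (-0.310411 − (-0.231530))/3 = -0.336705
T(2,1) = -0.329500 + (-0.329500 − (-0.310411))/3 = -0.335863
T(2,2) = -0.335863 + (-0.335863 − (-0.336705))/15 = -0.335807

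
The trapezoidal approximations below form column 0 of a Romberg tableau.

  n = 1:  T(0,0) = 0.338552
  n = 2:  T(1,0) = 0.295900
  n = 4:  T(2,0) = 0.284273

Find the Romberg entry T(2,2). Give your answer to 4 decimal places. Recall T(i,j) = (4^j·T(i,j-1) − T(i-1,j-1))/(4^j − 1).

T(1,1) = (4·0.295900 − 0.338552) / 3 = 0.281683
T(2,1) = (4·0.284273 − 0.295900) / 3 = 0.280397
T(2,2) = 0.280397 + (0.280397 − 0.281683)/15 = 0.280311
(Column j=1 coincides with Simpson's rule on the same nodes.)

0.2803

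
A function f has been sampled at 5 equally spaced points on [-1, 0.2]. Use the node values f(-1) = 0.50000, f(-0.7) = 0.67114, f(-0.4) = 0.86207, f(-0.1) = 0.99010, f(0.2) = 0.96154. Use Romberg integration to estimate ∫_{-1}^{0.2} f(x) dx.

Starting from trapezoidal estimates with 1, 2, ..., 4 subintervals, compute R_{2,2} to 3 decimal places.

R_{0,0} (trapezoid, 1 panel, h=1.2000): 0.87692
R_{1,0} (trapezoid, 2 panels, h=0.6000): 0.95570
R_{2,0} (trapezoid, 4 panels, h=0.3000): 0.97622
R_{1,1} = 0.95570 + (0.95570 − 0.87692)/3 = 0.98196
R_{2,1} = 0.97622 + (0.97622 − 0.95570)/3 = 0.98306
R_{2,2} = 0.98306 + (0.98306 − 0.98196)/15 = 0.98313

0.983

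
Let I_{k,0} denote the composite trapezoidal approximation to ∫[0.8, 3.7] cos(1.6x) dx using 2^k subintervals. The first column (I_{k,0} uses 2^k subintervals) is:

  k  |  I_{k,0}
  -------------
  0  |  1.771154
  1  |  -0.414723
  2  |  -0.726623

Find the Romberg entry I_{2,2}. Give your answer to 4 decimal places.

Richardson extrapolation on the trapezoidal column (denominator 4−1=3):
I_{1,1} = -0.414723 + (-0.414723 − 1.771154)/3 = -1.143349
I_{2,1} = -0.726623 + (-0.726623 − (-0.414723))/3 = -0.830590
I_{2,2} = (16·(-0.830590) − (-1.143349)) / 15 = -0.809739

-0.8097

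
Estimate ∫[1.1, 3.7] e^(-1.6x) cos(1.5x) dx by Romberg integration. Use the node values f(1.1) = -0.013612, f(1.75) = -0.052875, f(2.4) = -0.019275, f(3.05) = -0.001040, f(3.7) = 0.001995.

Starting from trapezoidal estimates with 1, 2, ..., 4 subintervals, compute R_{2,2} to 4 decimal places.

R_{0,0} (trapezoid, 1 panel, h=2.6000): -0.015102
R_{1,0} (trapezoid, 2 panels, h=1.3000): -0.032609
R_{2,0} (trapezoid, 4 panels, h=0.6500): -0.051349
R_{1,1} = -0.032609 + (-0.032609 − (-0.015102))/3 = -0.038445
R_{2,1} = -0.051349 + (-0.051349 − (-0.032609))/3 = -0.057596
R_{2,2} = -0.057596 + (-0.057596 − (-0.038445))/15 = -0.058873

-0.0589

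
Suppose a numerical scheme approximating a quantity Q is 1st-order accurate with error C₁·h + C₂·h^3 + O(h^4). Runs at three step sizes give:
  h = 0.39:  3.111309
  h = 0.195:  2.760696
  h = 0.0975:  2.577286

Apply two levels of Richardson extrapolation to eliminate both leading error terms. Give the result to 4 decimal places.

First eliminate the h term (factor 2^1 = 2):
  B₁ = (2·2.760696 − 3.111309)/1 = 2.410083
  B₂ = (2·2.577286 − 2.760696)/1 = 2.393876
Then eliminate the h^3 term (factor 2^3 = 8):
  (8·2.393876 − 2.410083)/7 = 2.391561

2.3916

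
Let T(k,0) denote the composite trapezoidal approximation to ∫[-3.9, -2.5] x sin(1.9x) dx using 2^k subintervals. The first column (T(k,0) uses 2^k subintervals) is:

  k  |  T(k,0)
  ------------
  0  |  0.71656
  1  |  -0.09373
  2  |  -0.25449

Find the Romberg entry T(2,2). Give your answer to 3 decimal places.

Richardson extrapolation on the trapezoidal column (denominator 4−1=3):
T(1,1) = -0.09373 + (-0.09373 − 0.71656)/3 = -0.36383
T(2,1) = (4·(-0.25449) − (-0.09373)) / 3 = -0.30808
T(2,2) = -0.30808 + (-0.30808 − (-0.36383))/15 = -0.30436

-0.304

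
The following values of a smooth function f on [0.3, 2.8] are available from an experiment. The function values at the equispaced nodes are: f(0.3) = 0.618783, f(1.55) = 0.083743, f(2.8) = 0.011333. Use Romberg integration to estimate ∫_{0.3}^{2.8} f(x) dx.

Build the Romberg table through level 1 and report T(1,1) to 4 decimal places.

0.4021

T(0,0) (trapezoid, 1 panel, h=2.5000): 0.787645
T(1,0) (trapezoid, 2 panels, h=1.2500): 0.498501
T(1,1) = 0.498501 + (0.498501 − 0.787645)/3 = 0.402120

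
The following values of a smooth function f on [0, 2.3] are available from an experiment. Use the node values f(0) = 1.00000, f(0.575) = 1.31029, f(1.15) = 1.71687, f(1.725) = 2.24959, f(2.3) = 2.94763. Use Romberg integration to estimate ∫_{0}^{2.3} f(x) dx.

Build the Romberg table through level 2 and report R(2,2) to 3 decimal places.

4.144

R(0,0) (trapezoid, 1 panel, h=2.3000): 4.53977
R(1,0) (trapezoid, 2 panels, h=1.1500): 4.24429
R(2,0) (trapezoid, 4 panels, h=0.5750): 4.16907
R(1,1) = 4.24429 + (4.24429 − 4.53977)/3 = 4.14580
R(2,1) = 4.16907 + (4.16907 − 4.24429)/3 = 4.14400
R(2,2) = 4.14400 + (4.14400 − 4.14580)/15 = 4.14388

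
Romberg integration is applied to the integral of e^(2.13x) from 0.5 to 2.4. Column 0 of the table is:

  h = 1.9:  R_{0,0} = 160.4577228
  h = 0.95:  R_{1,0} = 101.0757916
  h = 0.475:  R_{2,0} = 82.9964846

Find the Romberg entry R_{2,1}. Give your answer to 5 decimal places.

Richardson extrapolation on the trapezoidal column (denominator 4−1=3):
R_{2,1} = (4·82.9964846 − 101.0757916) / 3 = 76.9700489

76.97005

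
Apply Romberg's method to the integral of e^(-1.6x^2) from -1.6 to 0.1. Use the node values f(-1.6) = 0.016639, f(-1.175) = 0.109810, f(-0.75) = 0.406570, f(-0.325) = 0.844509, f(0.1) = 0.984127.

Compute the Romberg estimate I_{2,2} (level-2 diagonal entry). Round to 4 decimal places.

0.8013

I_{0,0} (trapezoid, 1 panel, h=1.7000): 0.850651
I_{1,0} (trapezoid, 2 panels, h=0.8500): 0.770910
I_{2,0} (trapezoid, 4 panels, h=0.4250): 0.791041
I_{1,1} = 0.770910 + (0.770910 − 0.850651)/3 = 0.744330
I_{2,1} = 0.791041 + (0.791041 − 0.770910)/3 = 0.797751
I_{2,2} = 0.797751 + (0.797751 − 0.744330)/15 = 0.801312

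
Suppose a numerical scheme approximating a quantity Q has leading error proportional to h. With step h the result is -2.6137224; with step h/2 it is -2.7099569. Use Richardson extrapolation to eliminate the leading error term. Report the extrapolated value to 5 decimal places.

-2.80619

Extrapolated value = (2·A(h/2) − A(h)) / (2 − 1)
= (2·(-2.7099569) − (-2.6137224)) / 1
= -2.8061914 / 1 = -2.8061914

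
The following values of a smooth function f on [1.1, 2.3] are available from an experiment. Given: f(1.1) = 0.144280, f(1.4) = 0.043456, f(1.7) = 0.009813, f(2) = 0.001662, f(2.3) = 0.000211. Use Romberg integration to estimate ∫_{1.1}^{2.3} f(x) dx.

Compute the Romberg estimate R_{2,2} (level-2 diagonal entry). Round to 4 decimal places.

0.0343

R_{0,0} (trapezoid, 1 panel, h=1.2000): 0.086695
R_{1,0} (trapezoid, 2 panels, h=0.6000): 0.049235
R_{2,0} (trapezoid, 4 panels, h=0.3000): 0.038153
R_{1,1} = 0.049235 + (0.049235 − 0.086695)/3 = 0.036748
R_{2,1} = 0.038153 + (0.038153 − 0.049235)/3 = 0.034459
R_{2,2} = 0.034459 + (0.034459 − 0.036748)/15 = 0.034306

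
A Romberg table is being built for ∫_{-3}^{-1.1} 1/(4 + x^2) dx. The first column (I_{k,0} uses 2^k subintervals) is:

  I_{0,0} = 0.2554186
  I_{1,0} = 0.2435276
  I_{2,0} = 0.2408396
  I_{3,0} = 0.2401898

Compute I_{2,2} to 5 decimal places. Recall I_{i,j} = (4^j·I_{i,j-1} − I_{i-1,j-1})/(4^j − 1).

I_{1,1} = 0.2435276 + (0.2435276 − 0.2554186)/3 = 0.2395639
I_{2,1} = 0.2408396 + (0.2408396 − 0.2435276)/3 = 0.2399436
I_{2,2} = (16·0.2399436 − 0.2395639) / 15 = 0.2399689

0.23997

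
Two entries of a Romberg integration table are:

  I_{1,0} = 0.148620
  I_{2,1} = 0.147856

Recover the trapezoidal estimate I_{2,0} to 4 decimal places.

From I_{2,1} = (4·I_{2,0} − I_{1,0})/3, solve for I_{2,0}:
4·I_{2,0} = 3·0.147856 + 0.148620 = 0.592188
I_{2,0} = 0.148047

0.1480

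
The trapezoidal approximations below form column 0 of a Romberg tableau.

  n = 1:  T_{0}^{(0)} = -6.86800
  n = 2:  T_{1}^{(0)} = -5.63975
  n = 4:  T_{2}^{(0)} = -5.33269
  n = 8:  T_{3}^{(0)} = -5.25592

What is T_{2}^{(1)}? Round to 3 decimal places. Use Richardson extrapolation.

-5.230

T_{2}^{(1)} = (4·(-5.33269) − (-5.63975)) / 3 = -5.23034
(Column j=1 coincides with Simpson's rule on the same nodes.)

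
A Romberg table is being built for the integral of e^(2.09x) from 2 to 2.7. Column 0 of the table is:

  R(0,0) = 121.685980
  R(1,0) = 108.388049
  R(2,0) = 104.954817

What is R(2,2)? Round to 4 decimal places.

103.8007

Richardson extrapolation on the trapezoidal column (denominator 4−1=3):
R(1,1) = (4·108.388049 − 121.685980) / 3 = 103.955405
R(2,1) = (4·104.954817 − 108.388049) / 3 = 103.810406
R(2,2) = 103.810406 + (103.810406 − 103.955405)/15 = 103.800739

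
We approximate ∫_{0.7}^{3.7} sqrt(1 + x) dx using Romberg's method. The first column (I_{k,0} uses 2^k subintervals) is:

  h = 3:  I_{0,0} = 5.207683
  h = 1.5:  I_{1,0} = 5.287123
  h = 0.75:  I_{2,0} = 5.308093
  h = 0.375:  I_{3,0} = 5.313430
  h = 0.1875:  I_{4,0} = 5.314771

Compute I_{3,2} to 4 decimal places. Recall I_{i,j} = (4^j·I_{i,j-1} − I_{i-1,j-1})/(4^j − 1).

5.3152

Richardson extrapolation on the trapezoidal column (denominator 4−1=3):
I_{2,1} = 5.308093 + (5.308093 − 5.287123)/3 = 5.315083
I_{3,1} = 5.313430 + (5.313430 − 5.308093)/3 = 5.315209
I_{3,2} = 5.315209 + (5.315209 − 5.315083)/15 = 5.315217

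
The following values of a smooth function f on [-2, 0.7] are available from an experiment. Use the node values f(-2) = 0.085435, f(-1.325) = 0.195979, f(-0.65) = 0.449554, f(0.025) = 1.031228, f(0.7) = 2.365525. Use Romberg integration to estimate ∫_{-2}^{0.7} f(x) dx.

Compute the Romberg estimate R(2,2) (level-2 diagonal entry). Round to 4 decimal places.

1.8547

R(0,0) (trapezoid, 1 panel, h=2.7000): 3.308796
R(1,0) (trapezoid, 2 panels, h=1.3500): 2.261296
R(2,0) (trapezoid, 4 panels, h=0.6750): 1.959013
R(1,1) = 2.261296 + (2.261296 − 3.308796)/3 = 1.912129
R(2,1) = 1.959013 + (1.959013 − 2.261296)/3 = 1.858252
R(2,2) = 1.858252 + (1.858252 − 1.912129)/15 = 1.854660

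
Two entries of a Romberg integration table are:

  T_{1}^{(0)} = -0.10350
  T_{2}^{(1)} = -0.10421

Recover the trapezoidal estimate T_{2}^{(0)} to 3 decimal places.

-0.104

From T_{2}^{(1)} = (4·T_{2}^{(0)} − T_{1}^{(0)})/3, solve for T_{2}^{(0)}:
4·T_{2}^{(0)} = 3·(-0.10421) + (-0.10350) = -0.41613
T_{2}^{(0)} = -0.10403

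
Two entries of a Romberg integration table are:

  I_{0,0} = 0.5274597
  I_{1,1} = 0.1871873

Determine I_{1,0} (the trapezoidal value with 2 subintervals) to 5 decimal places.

From I_{1,1} = (4·I_{1,0} − I_{0,0})/3, solve for I_{1,0}:
4·I_{1,0} = 3·0.1871873 + 0.5274597 = 1.0890216
I_{1,0} = 0.2722554

0.27226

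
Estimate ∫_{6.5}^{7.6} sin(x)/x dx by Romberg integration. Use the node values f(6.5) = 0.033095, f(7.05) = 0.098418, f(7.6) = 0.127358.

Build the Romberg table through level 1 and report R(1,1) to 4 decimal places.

0.1016

R(0,0) (trapezoid, 1 panel, h=1.1000): 0.088249
R(1,0) (trapezoid, 2 panels, h=0.5500): 0.098254
R(1,1) = 0.098254 + (0.098254 − 0.088249)/3 = 0.101589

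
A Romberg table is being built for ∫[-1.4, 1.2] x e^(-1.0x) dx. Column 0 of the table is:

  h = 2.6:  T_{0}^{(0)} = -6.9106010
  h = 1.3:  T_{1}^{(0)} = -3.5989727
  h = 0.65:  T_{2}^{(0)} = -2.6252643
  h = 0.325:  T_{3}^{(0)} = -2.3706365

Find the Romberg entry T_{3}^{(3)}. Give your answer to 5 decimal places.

Richardson extrapolation on the trapezoidal column (denominator 4−1=3):
T_{1}^{(1)} = -3.5989727 + (-3.5989727 − (-6.9106010))/3 = -2.4950966
T_{2}^{(1)} = -2.6252643 + (-2.6252643 − (-3.5989727))/3 = -2.3006948
T_{3}^{(1)} = -2.3706365 + (-2.3706365 − (-2.6252643))/3 = -2.2857606
T_{2}^{(2)} = -2.3006948 + (-2.3006948 − (-2.4950966))/15 = -2.2877347
T_{3}^{(2)} = (16·(-2.2857606) − (-2.3006948)) / 15 = -2.2847650
T_{3}^{(3)} = -2.2847650 + (-2.2847650 − (-2.2877347))/63 = -2.2847179

-2.28472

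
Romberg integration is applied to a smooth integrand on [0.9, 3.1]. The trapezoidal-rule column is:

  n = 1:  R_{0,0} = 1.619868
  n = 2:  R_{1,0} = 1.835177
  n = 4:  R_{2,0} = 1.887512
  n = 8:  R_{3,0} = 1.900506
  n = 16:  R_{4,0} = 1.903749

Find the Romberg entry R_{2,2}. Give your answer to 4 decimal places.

Richardson extrapolation on the trapezoidal column (denominator 4−1=3):
R_{1,1} = 1.835177 + (1.835177 − 1.619868)/3 = 1.906947
R_{2,1} = 1.887512 + (1.887512 − 1.835177)/3 = 1.904957
R_{2,2} = 1.904957 + (1.904957 − 1.906947)/15 = 1.904824

1.9048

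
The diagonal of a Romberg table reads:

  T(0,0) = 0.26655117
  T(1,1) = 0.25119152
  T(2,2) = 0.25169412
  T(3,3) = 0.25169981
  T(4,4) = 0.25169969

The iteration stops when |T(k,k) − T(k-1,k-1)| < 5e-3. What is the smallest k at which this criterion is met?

k = 2

|T(1,1) − T(0,0)| = 0.01535965 ≥ 5e-3
|T(2,2) − T(1,1)| = 0.00050260 < 5e-3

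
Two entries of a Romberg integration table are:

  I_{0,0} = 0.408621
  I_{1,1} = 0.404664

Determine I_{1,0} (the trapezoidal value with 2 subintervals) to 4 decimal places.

0.4057

From I_{1,1} = (4·I_{1,0} − I_{0,0})/3, solve for I_{1,0}:
4·I_{1,0} = 3·0.404664 + 0.408621 = 1.622613
I_{1,0} = 0.405653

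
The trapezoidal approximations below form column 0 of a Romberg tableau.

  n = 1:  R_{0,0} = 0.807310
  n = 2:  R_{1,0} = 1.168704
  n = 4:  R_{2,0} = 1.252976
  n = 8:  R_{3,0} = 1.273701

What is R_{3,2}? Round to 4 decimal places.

1.2806

R_{2,1} = 1.252976 + (1.252976 − 1.168704)/3 = 1.281067
R_{3,1} = 1.273701 + (1.273701 − 1.252976)/3 = 1.280609
R_{3,2} = 1.280609 + (1.280609 − 1.281067)/15 = 1.280578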